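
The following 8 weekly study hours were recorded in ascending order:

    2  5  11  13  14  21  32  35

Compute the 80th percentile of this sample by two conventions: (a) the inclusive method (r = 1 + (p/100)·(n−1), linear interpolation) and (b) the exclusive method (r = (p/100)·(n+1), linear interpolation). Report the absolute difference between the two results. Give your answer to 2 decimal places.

5.00

n = 8.
(a) r = 6.6; between ranks 6 (21) and 7 (32): 27.6.
(b) r = 7.2; between ranks 7 (32) and 8 (35): 32.6.
|27.6 − 32.6| = 5.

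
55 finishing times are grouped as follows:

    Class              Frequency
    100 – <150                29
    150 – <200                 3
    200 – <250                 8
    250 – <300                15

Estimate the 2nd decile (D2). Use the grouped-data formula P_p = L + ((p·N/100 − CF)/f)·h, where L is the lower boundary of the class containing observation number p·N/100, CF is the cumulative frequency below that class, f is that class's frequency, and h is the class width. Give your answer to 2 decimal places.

N = 55; target position k = 20/100 · 55 = 11.
Cumulative frequencies: 29, 32, 40, 55.
Observation 11 falls in the class 100 – <150.
L = 100, CF = 0, f = 29, h = 50.
P20 = 100 + ((11 − 0)/29)·50 = 100 + 18.9655 = 118.966.

118.97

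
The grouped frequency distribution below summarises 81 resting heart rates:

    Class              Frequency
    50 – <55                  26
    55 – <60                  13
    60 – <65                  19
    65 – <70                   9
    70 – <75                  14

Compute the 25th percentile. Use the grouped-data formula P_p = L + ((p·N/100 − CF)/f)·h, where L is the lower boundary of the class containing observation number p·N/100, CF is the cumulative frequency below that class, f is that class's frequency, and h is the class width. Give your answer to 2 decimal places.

53.89

N = 81; target position k = 25/100 · 81 = 20.25.
Cumulative frequencies: 26, 39, 58, 67, 81.
Observation 20.25 falls in the class 50 – <55.
L = 50, CF = 0, f = 26, h = 5.
P25 = 50 + ((20.25 − 0)/26)·5 = 50 + 3.89423 = 53.8942.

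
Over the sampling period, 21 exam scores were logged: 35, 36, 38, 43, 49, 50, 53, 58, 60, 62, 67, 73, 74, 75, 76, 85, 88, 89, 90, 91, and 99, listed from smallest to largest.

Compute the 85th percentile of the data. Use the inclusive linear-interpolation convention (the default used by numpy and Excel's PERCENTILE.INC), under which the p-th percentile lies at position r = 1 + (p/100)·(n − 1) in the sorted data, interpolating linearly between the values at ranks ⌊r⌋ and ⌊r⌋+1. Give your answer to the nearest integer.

n = 21.
r = 1 + (85/100)·(21 − 1) = 1 + 17 = 18.
r is an integer, so P85 is the value at rank 18: 89.

89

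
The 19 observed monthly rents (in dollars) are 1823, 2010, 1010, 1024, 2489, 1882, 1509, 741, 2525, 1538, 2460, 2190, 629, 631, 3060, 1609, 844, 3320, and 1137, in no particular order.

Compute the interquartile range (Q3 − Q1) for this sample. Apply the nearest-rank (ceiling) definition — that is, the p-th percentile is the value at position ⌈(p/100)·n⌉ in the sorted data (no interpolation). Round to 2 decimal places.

1450.00

Sorted: 629, 631, 741, 844, 1010, 1024, 1137, 1509, 1538, 1609, 1823, 1882, 2010, 2190, 2460, 2489, 2525, 3060, 3320.
n = 19.
P25: rank ⌈25/100·19⌉ = 5 → 1010.
P75: rank ⌈75/100·19⌉ = 15 → 2460.
Difference: 2460 − 1010 = 1450.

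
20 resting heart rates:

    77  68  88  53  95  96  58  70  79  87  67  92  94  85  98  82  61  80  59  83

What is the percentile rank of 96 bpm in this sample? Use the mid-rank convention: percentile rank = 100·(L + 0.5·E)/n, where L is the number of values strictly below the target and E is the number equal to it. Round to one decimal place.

Sorted: 53, 58, 59, 61, 67, 68, 70, 77, 79, 80, 82, 83, 85, 87, 88, 92, 94, 95, 96, 98.
Count below 96: L = 18; count equal: E = 1; n = 20.
Percentile rank = 100·(18 + 0.5·1)/20 = 100·18.5/20 = 92.5.

92.5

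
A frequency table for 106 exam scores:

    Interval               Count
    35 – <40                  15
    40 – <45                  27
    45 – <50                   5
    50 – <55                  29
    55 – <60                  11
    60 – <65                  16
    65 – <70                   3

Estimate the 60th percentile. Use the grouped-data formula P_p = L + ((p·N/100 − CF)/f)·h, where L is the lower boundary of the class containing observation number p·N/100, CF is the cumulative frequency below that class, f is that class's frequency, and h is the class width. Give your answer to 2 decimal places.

52.86

N = 106; target position k = 60/100 · 106 = 63.6.
Cumulative frequencies: 15, 42, 47, 76, 87, 103, 106.
Observation 63.6 falls in the class 50 – <55.
L = 50, CF = 47, f = 29, h = 5.
P60 = 50 + ((63.6 − 47)/29)·5 = 50 + 2.86207 = 52.8621.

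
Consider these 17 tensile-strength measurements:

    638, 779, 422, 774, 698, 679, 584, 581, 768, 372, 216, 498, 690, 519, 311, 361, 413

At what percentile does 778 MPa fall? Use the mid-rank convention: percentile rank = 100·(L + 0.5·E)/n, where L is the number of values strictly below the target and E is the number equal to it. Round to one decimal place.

Sorted: 216, 311, 361, 372, 413, 422, 498, 519, 581, 584, 638, 679, 690, 698, 768, 774, 779.
Count below 778: L = 16; count equal: E = 0; n = 17.
Percentile rank = 100·(16 + 0.5·0)/17 = 100·16/17 = 94.12.

94.1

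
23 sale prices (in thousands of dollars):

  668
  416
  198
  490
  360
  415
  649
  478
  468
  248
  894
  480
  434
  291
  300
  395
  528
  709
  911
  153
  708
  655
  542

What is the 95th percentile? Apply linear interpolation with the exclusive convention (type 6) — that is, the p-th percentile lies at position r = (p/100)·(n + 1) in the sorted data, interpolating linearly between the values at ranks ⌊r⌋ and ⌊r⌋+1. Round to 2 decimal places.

Sorted: 153, 198, 248, 291, 300, 360, 395, 415, 416, 434, 468, 478, 480, 490, 528, 542, 649, 655, 668, 708, 709, 894, 911.
n = 23.
r = (95/100)·(23 + 1) = 22.8.
Rank 22 is 894 and rank 23 is 911.
Interpolate: 894 + 0.8·(911 − 894) = 894 + 0.8·17 = 907.6.

907.60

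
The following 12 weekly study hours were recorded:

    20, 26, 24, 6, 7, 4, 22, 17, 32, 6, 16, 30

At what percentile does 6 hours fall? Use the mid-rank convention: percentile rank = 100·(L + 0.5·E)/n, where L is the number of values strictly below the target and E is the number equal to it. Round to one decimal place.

Sorted: 4, 6, 6, 7, 16, 17, 20, 22, 24, 26, 30, 32.
Count below 6: L = 1; count equal: E = 2; n = 12.
Percentile rank = 100·(1 + 0.5·2)/12 = 100·2/12 = 16.67.

16.7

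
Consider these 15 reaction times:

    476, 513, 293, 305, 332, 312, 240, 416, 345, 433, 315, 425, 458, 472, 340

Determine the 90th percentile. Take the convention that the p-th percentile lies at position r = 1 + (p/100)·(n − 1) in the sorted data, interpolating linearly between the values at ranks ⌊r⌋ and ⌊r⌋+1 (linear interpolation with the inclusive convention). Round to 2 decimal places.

474.40

Sorted: 240, 293, 305, 312, 315, 332, 340, 345, 416, 425, 433, 458, 472, 476, 513.
n = 15.
r = 1 + (90/100)·(15 − 1) = 1 + 12.6 = 13.6.
Rank 13 is 472 and rank 14 is 476.
Interpolate: 472 + 0.6·(476 − 472) = 472 + 0.6·4 = 474.4.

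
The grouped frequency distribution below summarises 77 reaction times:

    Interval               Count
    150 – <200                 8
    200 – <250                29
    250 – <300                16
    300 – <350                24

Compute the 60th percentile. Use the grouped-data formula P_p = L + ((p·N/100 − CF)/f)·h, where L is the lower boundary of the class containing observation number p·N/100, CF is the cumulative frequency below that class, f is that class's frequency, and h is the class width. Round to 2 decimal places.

N = 77; target position k = 60/100 · 77 = 46.2.
Cumulative frequencies: 8, 37, 53, 77.
Observation 46.2 falls in the class 250 – <300.
L = 250, CF = 37, f = 16, h = 50.
P60 = 250 + ((46.2 − 37)/16)·50 = 250 + 28.75 = 278.75.

278.75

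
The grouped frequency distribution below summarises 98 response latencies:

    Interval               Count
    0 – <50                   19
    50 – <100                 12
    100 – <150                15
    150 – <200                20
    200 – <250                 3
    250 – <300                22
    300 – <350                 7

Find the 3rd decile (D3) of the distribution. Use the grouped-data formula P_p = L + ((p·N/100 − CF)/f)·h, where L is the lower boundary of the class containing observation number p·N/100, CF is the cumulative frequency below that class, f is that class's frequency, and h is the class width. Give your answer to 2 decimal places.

N = 98; target position k = 30/100 · 98 = 29.4.
Cumulative frequencies: 19, 31, 46, 66, 69, 91, 98.
Observation 29.4 falls in the class 50 – <100.
L = 50, CF = 19, f = 12, h = 50.
P30 = 50 + ((29.4 − 19)/12)·50 = 50 + 43.3333 = 93.3333.

93.33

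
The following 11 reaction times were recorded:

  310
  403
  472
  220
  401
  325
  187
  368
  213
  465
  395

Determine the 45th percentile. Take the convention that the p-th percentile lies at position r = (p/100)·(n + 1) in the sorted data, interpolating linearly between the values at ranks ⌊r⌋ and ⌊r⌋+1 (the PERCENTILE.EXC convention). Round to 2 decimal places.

342.20

Sorted: 187, 213, 220, 310, 325, 368, 395, 401, 403, 465, 472.
n = 11.
r = (45/100)·(11 + 1) = 5.4.
Rank 5 is 325 and rank 6 is 368.
Interpolate: 325 + 0.4·(368 − 325) = 325 + 0.4·43 = 342.2.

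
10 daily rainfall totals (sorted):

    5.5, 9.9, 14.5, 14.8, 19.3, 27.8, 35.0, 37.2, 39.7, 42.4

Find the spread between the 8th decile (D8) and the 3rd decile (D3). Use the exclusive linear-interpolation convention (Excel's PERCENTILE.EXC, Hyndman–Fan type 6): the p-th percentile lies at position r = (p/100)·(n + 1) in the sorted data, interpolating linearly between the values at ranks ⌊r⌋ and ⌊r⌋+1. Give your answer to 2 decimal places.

24.61

n = 10.
P30: r = 3.3; ranks 3–4 are 14.5, 14.8; interpolating gives 14.59.
P80: r = 8.8; ranks 8–9 are 37.2, 39.7; interpolating gives 39.2.
Difference: 39.2 − 14.59 = 24.61.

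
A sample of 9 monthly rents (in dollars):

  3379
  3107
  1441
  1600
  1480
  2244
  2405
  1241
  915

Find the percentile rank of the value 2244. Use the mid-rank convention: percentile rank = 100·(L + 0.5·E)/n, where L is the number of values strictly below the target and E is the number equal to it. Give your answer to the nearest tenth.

61.1

Sorted: 915, 1241, 1441, 1480, 1600, 2244, 2405, 3107, 3379.
Count below 2244: L = 5; count equal: E = 1; n = 9.
Percentile rank = 100·(5 + 0.5·1)/9 = 100·5.5/9 = 61.11.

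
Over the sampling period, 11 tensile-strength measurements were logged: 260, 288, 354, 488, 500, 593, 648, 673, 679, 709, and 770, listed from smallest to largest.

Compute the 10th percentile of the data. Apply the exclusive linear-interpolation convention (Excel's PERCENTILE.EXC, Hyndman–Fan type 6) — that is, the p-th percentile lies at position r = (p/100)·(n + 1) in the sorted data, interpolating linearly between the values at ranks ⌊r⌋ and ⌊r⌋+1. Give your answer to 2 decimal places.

n = 11.
r = (10/100)·(11 + 1) = 1.2.
Rank 1 is 260 and rank 2 is 288.
Interpolate: 260 + 0.2·(288 − 260) = 260 + 0.2·28 = 265.6.

265.60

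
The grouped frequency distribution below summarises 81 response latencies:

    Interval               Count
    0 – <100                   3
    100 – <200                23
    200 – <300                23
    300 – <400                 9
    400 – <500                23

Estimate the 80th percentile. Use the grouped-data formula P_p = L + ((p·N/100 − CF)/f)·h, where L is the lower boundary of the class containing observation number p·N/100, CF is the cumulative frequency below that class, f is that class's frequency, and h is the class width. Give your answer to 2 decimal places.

N = 81; target position k = 80/100 · 81 = 64.8.
Cumulative frequencies: 3, 26, 49, 58, 81.
Observation 64.8 falls in the class 400 – <500.
L = 400, CF = 58, f = 23, h = 100.
P80 = 400 + ((64.8 − 58)/23)·100 = 400 + 29.5652 = 429.565.

429.57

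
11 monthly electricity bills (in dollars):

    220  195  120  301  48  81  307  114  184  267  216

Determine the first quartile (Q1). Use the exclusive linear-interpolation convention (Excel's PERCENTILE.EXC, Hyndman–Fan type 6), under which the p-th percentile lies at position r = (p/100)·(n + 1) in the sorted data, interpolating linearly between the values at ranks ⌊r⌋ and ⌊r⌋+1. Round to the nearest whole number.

114

Sorted: 48, 81, 114, 120, 184, 195, 216, 220, 267, 301, 307.
n = 11.
r = (25/100)·(11 + 1) = 3.
r is an integer, so P25 is the value at rank 3: 114.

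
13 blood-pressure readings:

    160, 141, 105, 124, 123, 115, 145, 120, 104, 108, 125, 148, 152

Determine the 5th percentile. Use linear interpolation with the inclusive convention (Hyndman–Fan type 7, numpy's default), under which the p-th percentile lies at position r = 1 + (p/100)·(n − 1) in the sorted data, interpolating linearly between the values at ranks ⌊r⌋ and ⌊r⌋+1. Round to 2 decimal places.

Sorted: 104, 105, 108, 115, 120, 123, 124, 125, 141, 145, 148, 152, 160.
n = 13.
r = 1 + (5/100)·(13 − 1) = 1 + 0.6 = 1.6.
Rank 1 is 104 and rank 2 is 105.
Interpolate: 104 + 0.6·(105 − 104) = 104 + 0.6·1 = 104.6.

104.60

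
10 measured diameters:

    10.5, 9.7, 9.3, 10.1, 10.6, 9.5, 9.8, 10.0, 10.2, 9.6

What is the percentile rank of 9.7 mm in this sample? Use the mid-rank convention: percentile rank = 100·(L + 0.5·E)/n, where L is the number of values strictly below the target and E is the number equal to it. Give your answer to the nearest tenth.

35.0

Sorted: 9.3, 9.5, 9.6, 9.7, 9.8, 10.0, 10.1, 10.2, 10.5, 10.6.
Count below 9.7: L = 3; count equal: E = 1; n = 10.
Percentile rank = 100·(3 + 0.5·1)/10 = 100·3.5/10 = 35.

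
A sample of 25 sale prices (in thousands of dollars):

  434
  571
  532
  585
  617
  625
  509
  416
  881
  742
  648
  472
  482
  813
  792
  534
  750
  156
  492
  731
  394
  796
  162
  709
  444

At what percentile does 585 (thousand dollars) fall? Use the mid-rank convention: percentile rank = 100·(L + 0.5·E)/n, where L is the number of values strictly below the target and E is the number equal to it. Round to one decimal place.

54.0

Sorted: 156, 162, 394, 416, 434, 444, 472, 482, 492, 509, 532, 534, 571, 585, 617, 625, 648, 709, 731, 742, 750, 792, 796, 813, 881.
Count below 585: L = 13; count equal: E = 1; n = 25.
Percentile rank = 100·(13 + 0.5·1)/25 = 100·13.5/25 = 54.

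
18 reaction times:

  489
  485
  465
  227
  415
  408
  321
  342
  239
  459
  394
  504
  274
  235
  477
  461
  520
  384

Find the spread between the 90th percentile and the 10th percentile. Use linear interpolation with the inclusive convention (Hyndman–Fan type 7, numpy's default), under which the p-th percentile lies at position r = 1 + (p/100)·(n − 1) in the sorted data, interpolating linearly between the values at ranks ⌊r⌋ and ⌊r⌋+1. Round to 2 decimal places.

Sorted: 227, 235, 239, 274, 321, 342, 384, 394, 408, 415, 459, 461, 465, 477, 485, 489, 504, 520.
n = 18.
P10: r = 2.7; ranks 2–3 are 235, 239; interpolating gives 237.8.
P90: r = 16.3; ranks 16–17 are 489, 504; interpolating gives 493.5.
Difference: 493.5 − 237.8 = 255.7.

255.70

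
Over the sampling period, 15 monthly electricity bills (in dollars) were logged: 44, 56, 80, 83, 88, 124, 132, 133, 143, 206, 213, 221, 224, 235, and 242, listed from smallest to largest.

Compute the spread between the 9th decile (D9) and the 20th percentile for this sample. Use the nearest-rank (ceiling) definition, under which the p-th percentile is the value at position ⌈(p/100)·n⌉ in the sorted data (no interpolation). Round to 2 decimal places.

155.00

n = 15.
P20: rank ⌈20/100·15⌉ = 3 → 80.
P90: rank ⌈90/100·15⌉ = 14 → 235.
Difference: 235 − 80 = 155.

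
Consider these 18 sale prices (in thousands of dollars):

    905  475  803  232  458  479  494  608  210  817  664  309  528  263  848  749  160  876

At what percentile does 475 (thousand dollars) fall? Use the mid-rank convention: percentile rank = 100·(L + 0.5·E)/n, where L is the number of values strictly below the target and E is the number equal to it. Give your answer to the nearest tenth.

Sorted: 160, 210, 232, 263, 309, 458, 475, 479, 494, 528, 608, 664, 749, 803, 817, 848, 876, 905.
Count below 475: L = 6; count equal: E = 1; n = 18.
Percentile rank = 100·(6 + 0.5·1)/18 = 100·6.5/18 = 36.11.

36.1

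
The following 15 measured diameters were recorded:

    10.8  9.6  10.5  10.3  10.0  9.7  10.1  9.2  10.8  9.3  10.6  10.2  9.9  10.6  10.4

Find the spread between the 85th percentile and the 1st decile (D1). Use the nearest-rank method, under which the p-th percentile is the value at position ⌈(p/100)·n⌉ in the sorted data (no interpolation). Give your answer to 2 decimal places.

Sorted: 9.2, 9.3, 9.6, 9.7, 9.9, 10.0, 10.1, 10.2, 10.3, 10.4, 10.5, 10.6, 10.6, 10.8, 10.8.
n = 15.
P10: rank ⌈10/100·15⌉ = 2 → 9.3.
P85: rank ⌈85/100·15⌉ = 13 → 10.6.
Difference: 10.6 − 9.3 = 1.3.

1.30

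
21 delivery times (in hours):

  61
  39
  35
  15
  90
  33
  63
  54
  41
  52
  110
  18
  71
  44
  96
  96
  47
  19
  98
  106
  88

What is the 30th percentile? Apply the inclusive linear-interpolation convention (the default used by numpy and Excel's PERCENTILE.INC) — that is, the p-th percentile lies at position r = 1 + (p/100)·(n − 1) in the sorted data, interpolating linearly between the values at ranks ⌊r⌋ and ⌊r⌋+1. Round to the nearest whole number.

Sorted: 15, 18, 19, 33, 35, 39, 41, 44, 47, 52, 54, 61, 63, 71, 88, 90, 96, 96, 98, 106, 110.
n = 21.
r = 1 + (30/100)·(21 − 1) = 1 + 6 = 7.
r is an integer, so P30 is the value at rank 7: 41.

41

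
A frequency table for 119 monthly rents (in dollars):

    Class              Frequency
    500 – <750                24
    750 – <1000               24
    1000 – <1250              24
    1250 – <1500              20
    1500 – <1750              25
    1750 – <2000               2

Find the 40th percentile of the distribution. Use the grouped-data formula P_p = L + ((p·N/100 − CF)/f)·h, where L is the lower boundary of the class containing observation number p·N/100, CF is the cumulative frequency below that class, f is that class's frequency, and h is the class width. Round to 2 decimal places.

N = 119; target position k = 40/100 · 119 = 47.6.
Cumulative frequencies: 24, 48, 72, 92, 117, 119.
Observation 47.6 falls in the class 750 – <1000.
L = 750, CF = 24, f = 24, h = 250.
P40 = 750 + ((47.6 − 24)/24)·250 = 750 + 245.833 = 995.833.

995.83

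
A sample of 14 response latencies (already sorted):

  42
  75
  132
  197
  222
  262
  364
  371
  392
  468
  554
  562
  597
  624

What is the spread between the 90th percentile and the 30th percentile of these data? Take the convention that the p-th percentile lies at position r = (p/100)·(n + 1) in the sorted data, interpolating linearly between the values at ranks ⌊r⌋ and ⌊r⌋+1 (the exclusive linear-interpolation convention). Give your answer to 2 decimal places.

401.00

n = 14.
P30: r = 4.5; ranks 4–5 are 197, 222; interpolating gives 209.5.
P90: r = 13.5; ranks 13–14 are 597, 624; interpolating gives 610.5.
Difference: 610.5 − 209.5 = 401.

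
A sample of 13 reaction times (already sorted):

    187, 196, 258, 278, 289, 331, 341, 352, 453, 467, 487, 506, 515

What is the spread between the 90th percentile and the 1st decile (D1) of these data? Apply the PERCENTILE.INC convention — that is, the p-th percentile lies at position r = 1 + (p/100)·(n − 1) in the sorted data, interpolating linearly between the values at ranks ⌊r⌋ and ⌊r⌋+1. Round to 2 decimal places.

n = 13.
P10: r = 2.2; ranks 2–3 are 196, 258; interpolating gives 208.4.
P90: r = 11.8; ranks 11–12 are 487, 506; interpolating gives 502.2.
Difference: 502.2 − 208.4 = 293.8.

293.80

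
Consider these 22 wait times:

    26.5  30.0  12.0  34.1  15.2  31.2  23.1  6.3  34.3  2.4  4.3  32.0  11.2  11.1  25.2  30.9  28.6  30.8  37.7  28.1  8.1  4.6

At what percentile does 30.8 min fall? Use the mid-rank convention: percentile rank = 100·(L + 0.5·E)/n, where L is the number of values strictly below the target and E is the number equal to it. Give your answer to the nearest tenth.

70.5

Sorted: 2.4, 4.3, 4.6, 6.3, 8.1, 11.1, 11.2, 12.0, 15.2, 23.1, 25.2, 26.5, 28.1, 28.6, 30.0, 30.8, 30.9, 31.2, 32.0, 34.1, 34.3, 37.7.
Count below 30.8: L = 15; count equal: E = 1; n = 22.
Percentile rank = 100·(15 + 0.5·1)/22 = 100·15.5/22 = 70.45.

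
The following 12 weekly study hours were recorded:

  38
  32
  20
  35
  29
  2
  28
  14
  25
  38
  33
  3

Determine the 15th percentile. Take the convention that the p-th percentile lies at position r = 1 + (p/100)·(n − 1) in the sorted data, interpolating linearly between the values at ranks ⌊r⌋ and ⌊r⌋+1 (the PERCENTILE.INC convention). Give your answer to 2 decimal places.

Sorted: 2, 3, 14, 20, 25, 28, 29, 32, 33, 35, 38, 38.
n = 12.
r = 1 + (15/100)·(12 − 1) = 1 + 1.65 = 2.65.
Rank 2 is 3 and rank 3 is 14.
Interpolate: 3 + 0.65·(14 − 3) = 3 + 0.65·11 = 10.15.

10.15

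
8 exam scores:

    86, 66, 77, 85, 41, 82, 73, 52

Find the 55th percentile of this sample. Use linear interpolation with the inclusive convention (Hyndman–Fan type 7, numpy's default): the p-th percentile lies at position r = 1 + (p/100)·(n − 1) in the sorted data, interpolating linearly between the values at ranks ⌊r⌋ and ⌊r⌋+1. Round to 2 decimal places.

76.40

Sorted: 41, 52, 66, 73, 77, 82, 85, 86.
n = 8.
r = 1 + (55/100)·(8 − 1) = 1 + 3.85 = 4.85.
Rank 4 is 73 and rank 5 is 77.
Interpolate: 73 + 0.85·(77 − 73) = 73 + 0.85·4 = 76.4.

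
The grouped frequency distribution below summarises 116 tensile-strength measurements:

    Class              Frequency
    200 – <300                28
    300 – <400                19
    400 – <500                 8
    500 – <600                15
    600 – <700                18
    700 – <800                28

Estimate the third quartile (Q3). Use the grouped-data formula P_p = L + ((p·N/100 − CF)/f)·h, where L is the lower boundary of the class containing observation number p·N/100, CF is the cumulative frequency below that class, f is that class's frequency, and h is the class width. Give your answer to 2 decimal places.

694.44

N = 116; target position k = 75/100 · 116 = 87.
Cumulative frequencies: 28, 47, 55, 70, 88, 116.
Observation 87 falls in the class 600 – <700.
L = 600, CF = 70, f = 18, h = 100.
P75 = 600 + ((87 − 70)/18)·100 = 600 + 94.4444 = 694.444.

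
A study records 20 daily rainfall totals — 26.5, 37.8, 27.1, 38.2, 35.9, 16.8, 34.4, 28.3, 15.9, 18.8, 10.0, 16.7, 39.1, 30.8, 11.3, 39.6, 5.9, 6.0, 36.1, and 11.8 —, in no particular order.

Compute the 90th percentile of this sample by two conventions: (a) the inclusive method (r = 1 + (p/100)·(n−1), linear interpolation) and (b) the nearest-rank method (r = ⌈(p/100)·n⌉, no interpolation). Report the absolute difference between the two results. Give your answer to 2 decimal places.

0.09

Sorted: 5.9, 6.0, 10.0, 11.3, 11.8, 15.9, 16.7, 16.8, 18.8, 26.5, 27.1, 28.3, 30.8, 34.4, 35.9, 36.1, 37.8, 38.2, 39.1, 39.6.
n = 20.
(a) r = 18.1; between ranks 18 (38.2) and 19 (39.1): 38.29.
(b) the nearest-rank method: rank 18 → 38.2.
|38.29 − 38.2| = 0.09.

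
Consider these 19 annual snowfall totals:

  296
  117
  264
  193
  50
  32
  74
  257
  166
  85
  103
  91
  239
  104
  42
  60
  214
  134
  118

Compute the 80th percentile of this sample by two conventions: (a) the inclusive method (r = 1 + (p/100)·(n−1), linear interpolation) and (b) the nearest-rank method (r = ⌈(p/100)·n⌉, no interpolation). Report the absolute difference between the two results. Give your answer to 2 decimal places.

15.00

Sorted: 32, 42, 50, 60, 74, 85, 91, 103, 104, 117, 118, 134, 166, 193, 214, 239, 257, 264, 296.
n = 19.
(a) r = 15.4; between ranks 15 (214) and 16 (239): 224.
(b) the nearest-rank method: rank 16 → 239.
|224 − 239| = 15.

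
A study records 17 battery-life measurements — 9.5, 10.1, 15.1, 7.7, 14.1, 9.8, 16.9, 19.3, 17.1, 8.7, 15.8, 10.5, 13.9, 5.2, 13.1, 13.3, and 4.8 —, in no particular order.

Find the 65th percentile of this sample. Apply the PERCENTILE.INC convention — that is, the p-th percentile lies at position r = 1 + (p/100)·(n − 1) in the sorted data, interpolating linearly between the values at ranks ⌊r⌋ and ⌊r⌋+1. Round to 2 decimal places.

Sorted: 4.8, 5.2, 7.7, 8.7, 9.5, 9.8, 10.1, 10.5, 13.1, 13.3, 13.9, 14.1, 15.1, 15.8, 16.9, 17.1, 19.3.
n = 17.
r = 1 + (65/100)·(17 − 1) = 1 + 10.4 = 11.4.
Rank 11 is 13.9 and rank 12 is 14.1.
Interpolate: 13.9 + 0.4·(14.1 − 13.9) = 13.9 + 0.4·0.2 = 13.98.

13.98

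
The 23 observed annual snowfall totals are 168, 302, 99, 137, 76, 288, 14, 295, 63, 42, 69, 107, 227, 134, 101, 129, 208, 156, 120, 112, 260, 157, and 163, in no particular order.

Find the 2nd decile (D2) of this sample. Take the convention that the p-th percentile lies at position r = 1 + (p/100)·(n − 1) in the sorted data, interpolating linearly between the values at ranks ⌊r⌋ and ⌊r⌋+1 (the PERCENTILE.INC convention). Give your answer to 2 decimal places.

85.20

Sorted: 14, 42, 63, 69, 76, 99, 101, 107, 112, 120, 129, 134, 137, 156, 157, 163, 168, 208, 227, 260, 288, 295, 302.
n = 23.
r = 1 + (20/100)·(23 − 1) = 1 + 4.4 = 5.4.
Rank 5 is 76 and rank 6 is 99.
Interpolate: 76 + 0.4·(99 − 76) = 76 + 0.4·23 = 85.2.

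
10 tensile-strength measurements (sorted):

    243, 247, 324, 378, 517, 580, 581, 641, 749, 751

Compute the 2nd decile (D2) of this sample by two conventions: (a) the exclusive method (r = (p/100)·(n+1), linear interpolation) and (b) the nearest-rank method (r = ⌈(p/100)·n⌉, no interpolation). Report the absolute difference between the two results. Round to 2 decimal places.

15.40

n = 10.
(a) r = 2.2; between ranks 2 (247) and 3 (324): 262.4.
(b) the nearest-rank method: rank 2 → 247.
|262.4 − 247| = 15.4.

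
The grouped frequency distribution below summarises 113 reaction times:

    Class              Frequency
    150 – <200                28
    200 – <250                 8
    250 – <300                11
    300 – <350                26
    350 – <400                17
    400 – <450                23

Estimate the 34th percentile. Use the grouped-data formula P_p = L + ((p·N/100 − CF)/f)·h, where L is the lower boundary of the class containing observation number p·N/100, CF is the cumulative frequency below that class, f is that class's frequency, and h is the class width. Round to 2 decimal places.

261.00

N = 113; target position k = 34/100 · 113 = 38.42.
Cumulative frequencies: 28, 36, 47, 73, 90, 113.
Observation 38.42 falls in the class 250 – <300.
L = 250, CF = 36, f = 11, h = 50.
P34 = 250 + ((38.42 − 36)/11)·50 = 250 + 11 = 261.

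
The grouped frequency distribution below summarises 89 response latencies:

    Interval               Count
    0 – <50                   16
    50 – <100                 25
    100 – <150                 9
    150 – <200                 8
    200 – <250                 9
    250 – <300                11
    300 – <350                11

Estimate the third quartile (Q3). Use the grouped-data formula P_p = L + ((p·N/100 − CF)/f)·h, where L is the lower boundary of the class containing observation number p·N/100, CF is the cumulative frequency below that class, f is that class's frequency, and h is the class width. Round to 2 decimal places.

N = 89; target position k = 75/100 · 89 = 66.75.
Cumulative frequencies: 16, 41, 50, 58, 67, 78, 89.
Observation 66.75 falls in the class 200 – <250.
L = 200, CF = 58, f = 9, h = 50.
P75 = 200 + ((66.75 − 58)/9)·50 = 200 + 48.6111 = 248.611.

248.61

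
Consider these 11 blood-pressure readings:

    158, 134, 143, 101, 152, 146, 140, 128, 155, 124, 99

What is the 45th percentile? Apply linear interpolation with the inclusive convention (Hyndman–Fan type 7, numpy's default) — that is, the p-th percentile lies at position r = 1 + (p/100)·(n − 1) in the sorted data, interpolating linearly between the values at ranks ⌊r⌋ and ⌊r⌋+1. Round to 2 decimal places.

Sorted: 99, 101, 124, 128, 134, 140, 143, 146, 152, 155, 158.
n = 11.
r = 1 + (45/100)·(11 − 1) = 1 + 4.5 = 5.5.
Rank 5 is 134 and rank 6 is 140.
Interpolate: 134 + 0.5·(140 − 134) = 134 + 0.5·6 = 137.

137.00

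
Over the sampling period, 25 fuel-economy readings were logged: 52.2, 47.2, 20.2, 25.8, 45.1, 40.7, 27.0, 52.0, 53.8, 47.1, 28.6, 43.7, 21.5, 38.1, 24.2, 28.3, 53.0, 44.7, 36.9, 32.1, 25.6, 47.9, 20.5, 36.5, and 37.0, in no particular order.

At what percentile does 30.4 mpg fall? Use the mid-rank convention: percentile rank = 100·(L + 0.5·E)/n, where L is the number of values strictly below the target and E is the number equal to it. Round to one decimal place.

Sorted: 20.2, 20.5, 21.5, 24.2, 25.6, 25.8, 27.0, 28.3, 28.6, 32.1, 36.5, 36.9, 37.0, 38.1, 40.7, 43.7, 44.7, 45.1, 47.1, 47.2, 47.9, 52.0, 52.2, 53.0, 53.8.
Count below 30.4: L = 9; count equal: E = 0; n = 25.
Percentile rank = 100·(9 + 0.5·0)/25 = 100·9/25 = 36.

36.0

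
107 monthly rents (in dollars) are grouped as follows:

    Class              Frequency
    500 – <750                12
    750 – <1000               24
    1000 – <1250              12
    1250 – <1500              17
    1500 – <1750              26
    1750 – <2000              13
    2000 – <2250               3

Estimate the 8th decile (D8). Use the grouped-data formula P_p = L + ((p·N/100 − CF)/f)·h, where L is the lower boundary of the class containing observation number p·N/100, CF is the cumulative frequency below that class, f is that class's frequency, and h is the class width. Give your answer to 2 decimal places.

N = 107; target position k = 80/100 · 107 = 85.6.
Cumulative frequencies: 12, 36, 48, 65, 91, 104, 107.
Observation 85.6 falls in the class 1500 – <1750.
L = 1500, CF = 65, f = 26, h = 250.
P80 = 1500 + ((85.6 − 65)/26)·250 = 1500 + 198.077 = 1698.08.

1698.08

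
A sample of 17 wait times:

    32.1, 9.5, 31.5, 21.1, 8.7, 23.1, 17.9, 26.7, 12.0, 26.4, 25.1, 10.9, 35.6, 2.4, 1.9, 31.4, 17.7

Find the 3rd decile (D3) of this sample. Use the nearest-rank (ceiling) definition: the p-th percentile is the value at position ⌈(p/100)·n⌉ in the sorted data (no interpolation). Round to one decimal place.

12.0

Sorted: 1.9, 2.4, 8.7, 9.5, 10.9, 12.0, 17.7, 17.9, 21.1, 23.1, 25.1, 26.4, 26.7, 31.4, 31.5, 32.1, 35.6.
n = 17.
Position = ⌈30/100 · 17⌉ = ⌈5.1⌉ = 6.
The value at rank 6 is 12.0.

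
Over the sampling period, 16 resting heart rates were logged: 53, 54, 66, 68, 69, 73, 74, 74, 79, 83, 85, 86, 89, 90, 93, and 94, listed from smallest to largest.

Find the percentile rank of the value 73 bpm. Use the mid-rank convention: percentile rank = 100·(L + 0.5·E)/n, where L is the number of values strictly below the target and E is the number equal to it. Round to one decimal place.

34.4

Count below 73: L = 5; count equal: E = 1; n = 16.
Percentile rank = 100·(5 + 0.5·1)/16 = 100·5.5/16 = 34.38.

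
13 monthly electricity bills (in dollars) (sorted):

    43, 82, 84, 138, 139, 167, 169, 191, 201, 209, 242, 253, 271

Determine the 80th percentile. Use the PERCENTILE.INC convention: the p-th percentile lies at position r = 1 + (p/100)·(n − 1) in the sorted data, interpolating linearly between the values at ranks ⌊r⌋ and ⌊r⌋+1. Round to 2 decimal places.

228.80

n = 13.
r = 1 + (80/100)·(13 − 1) = 1 + 9.6 = 10.6.
Rank 10 is 209 and rank 11 is 242.
Interpolate: 209 + 0.6·(242 − 209) = 209 + 0.6·33 = 228.8.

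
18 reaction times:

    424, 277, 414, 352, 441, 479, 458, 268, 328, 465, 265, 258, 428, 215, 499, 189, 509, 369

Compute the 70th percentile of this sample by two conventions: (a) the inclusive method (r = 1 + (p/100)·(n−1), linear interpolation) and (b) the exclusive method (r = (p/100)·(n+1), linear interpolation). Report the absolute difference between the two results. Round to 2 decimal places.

6.40

Sorted: 189, 215, 258, 265, 268, 277, 328, 352, 369, 414, 424, 428, 441, 458, 465, 479, 499, 509.
n = 18.
(a) r = 12.9; between ranks 12 (428) and 13 (441): 439.7.
(b) r = 13.3; between ranks 13 (441) and 14 (458): 446.1.
|439.7 − 446.1| = 6.4.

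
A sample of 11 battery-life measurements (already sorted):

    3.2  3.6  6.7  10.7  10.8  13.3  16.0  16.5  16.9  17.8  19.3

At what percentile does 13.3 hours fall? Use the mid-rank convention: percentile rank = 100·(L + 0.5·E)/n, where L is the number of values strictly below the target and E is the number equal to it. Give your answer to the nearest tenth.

50.0

Count below 13.3: L = 5; count equal: E = 1; n = 11.
Percentile rank = 100·(5 + 0.5·1)/11 = 100·5.5/11 = 50.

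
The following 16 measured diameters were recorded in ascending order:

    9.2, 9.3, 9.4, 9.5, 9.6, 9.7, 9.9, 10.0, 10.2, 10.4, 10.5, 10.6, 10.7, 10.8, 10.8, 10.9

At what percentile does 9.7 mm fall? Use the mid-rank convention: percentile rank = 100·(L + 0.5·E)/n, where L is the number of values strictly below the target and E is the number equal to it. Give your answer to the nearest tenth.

Count below 9.7: L = 5; count equal: E = 1; n = 16.
Percentile rank = 100·(5 + 0.5·1)/16 = 100·5.5/16 = 34.38.

34.4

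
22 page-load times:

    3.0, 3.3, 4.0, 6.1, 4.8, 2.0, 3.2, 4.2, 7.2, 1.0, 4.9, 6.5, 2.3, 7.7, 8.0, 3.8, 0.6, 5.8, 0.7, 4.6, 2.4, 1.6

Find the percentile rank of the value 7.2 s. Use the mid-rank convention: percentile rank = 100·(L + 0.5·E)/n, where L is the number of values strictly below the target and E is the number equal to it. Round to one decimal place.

Sorted: 0.6, 0.7, 1.0, 1.6, 2.0, 2.3, 2.4, 3.0, 3.2, 3.3, 3.8, 4.0, 4.2, 4.6, 4.8, 4.9, 5.8, 6.1, 6.5, 7.2, 7.7, 8.0.
Count below 7.2: L = 19; count equal: E = 1; n = 22.
Percentile rank = 100·(19 + 0.5·1)/22 = 100·19.5/22 = 88.64.

88.6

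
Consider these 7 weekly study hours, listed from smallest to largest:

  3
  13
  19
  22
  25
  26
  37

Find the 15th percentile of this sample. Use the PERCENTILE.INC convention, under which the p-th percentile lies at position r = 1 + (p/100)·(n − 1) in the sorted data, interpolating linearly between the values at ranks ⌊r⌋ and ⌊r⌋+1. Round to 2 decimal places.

12.00

n = 7.
r = 1 + (15/100)·(7 − 1) = 1 + 0.9 = 1.9.
Rank 1 is 3 and rank 2 is 13.
Interpolate: 3 + 0.9·(13 − 3) = 3 + 0.9·10 = 12.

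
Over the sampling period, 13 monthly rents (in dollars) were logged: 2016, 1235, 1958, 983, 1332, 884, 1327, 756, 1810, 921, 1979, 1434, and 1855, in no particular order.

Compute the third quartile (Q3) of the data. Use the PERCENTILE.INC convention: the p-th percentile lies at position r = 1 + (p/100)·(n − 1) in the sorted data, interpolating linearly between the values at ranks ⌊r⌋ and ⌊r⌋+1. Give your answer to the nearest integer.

1855

Sorted: 756, 884, 921, 983, 1235, 1327, 1332, 1434, 1810, 1855, 1958, 1979, 2016.
n = 13.
r = 1 + (75/100)·(13 − 1) = 1 + 9 = 10.
r is an integer, so P75 is the value at rank 10: 1855.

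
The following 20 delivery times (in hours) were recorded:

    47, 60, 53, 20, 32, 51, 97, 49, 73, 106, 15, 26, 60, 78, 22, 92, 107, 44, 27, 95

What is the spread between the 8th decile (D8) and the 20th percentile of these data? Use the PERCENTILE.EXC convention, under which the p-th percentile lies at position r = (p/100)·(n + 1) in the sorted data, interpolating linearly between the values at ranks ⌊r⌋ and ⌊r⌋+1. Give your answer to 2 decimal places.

68.20

Sorted: 15, 20, 22, 26, 27, 32, 44, 47, 49, 51, 53, 60, 60, 73, 78, 92, 95, 97, 106, 107.
n = 20.
P20: r = 4.2; ranks 4–5 are 26, 27; interpolating gives 26.2.
P80: r = 16.8; ranks 16–17 are 92, 95; interpolating gives 94.4.
Difference: 94.4 − 26.2 = 68.2.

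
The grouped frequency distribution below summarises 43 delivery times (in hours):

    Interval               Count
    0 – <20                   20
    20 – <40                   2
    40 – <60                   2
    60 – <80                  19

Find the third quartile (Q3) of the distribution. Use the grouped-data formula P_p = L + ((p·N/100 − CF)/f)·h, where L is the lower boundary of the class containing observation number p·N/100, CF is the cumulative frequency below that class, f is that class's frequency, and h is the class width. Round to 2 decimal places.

68.68

N = 43; target position k = 75/100 · 43 = 32.25.
Cumulative frequencies: 20, 22, 24, 43.
Observation 32.25 falls in the class 60 – <80.
L = 60, CF = 24, f = 19, h = 20.
P75 = 60 + ((32.25 − 24)/19)·20 = 60 + 8.68421 = 68.6842.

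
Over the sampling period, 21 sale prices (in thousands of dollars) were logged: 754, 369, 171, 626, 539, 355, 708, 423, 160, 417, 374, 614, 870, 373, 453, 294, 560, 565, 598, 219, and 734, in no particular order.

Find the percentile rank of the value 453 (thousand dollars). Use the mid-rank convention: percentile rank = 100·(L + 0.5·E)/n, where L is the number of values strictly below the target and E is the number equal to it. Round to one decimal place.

Sorted: 160, 171, 219, 294, 355, 369, 373, 374, 417, 423, 453, 539, 560, 565, 598, 614, 626, 708, 734, 754, 870.
Count below 453: L = 10; count equal: E = 1; n = 21.
Percentile rank = 100·(10 + 0.5·1)/21 = 100·10.5/21 = 50.

50.0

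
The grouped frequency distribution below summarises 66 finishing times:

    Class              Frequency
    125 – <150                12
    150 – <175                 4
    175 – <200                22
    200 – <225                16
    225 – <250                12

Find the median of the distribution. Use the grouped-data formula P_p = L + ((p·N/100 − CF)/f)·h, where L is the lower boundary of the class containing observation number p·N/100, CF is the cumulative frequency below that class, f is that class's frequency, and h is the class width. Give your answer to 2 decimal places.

194.32

N = 66; target position k = 50/100 · 66 = 33.
Cumulative frequencies: 12, 16, 38, 54, 66.
Observation 33 falls in the class 175 – <200.
L = 175, CF = 16, f = 22, h = 25.
P50 = 175 + ((33 − 16)/22)·25 = 175 + 19.3182 = 194.318.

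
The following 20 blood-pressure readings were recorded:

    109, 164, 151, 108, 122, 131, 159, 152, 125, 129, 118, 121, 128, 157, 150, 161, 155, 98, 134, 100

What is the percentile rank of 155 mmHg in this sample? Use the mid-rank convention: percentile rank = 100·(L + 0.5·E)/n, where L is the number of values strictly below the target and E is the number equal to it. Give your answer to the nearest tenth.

77.5

Sorted: 98, 100, 108, 109, 118, 121, 122, 125, 128, 129, 131, 134, 150, 151, 152, 155, 157, 159, 161, 164.
Count below 155: L = 15; count equal: E = 1; n = 20.
Percentile rank = 100·(15 + 0.5·1)/20 = 100·15.5/20 = 77.5.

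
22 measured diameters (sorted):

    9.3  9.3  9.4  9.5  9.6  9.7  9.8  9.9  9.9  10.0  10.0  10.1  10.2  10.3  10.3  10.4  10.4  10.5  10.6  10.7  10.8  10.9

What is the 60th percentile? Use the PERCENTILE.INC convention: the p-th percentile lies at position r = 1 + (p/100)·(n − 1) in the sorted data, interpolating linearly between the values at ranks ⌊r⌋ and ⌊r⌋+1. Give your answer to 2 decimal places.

10.26

n = 22.
r = 1 + (60/100)·(22 − 1) = 1 + 12.6 = 13.6.
Rank 13 is 10.2 and rank 14 is 10.3.
Interpolate: 10.2 + 0.6·(10.3 − 10.2) = 10.2 + 0.6·0.1 = 10.26.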